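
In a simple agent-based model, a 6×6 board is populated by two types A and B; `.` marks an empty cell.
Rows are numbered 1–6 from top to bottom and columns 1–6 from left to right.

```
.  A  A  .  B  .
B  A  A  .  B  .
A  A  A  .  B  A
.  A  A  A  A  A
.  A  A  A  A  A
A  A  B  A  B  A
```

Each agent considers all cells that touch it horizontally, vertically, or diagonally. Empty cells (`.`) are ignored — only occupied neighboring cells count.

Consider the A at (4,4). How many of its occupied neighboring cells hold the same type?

6

Occupied neighbors of (4,4): (3,3)=A, (3,5)=B, (4,3)=A, (4,5)=A, (5,3)=A, (5,4)=A, (5,5)=A.
Same type (A): 6 of 7.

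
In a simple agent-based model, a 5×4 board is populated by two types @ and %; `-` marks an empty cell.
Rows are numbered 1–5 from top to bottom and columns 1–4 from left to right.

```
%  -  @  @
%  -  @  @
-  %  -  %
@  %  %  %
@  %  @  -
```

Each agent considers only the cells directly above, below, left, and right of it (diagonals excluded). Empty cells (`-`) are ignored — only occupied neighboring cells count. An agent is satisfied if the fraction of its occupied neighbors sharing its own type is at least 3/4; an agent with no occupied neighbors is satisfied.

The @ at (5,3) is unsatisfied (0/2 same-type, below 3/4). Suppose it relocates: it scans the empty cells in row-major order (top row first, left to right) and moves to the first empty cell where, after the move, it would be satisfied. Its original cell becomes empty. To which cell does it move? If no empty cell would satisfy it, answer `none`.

Vacating (5,3). Empty cells in order:
  (1,2): 1/2 same-type → still unsatisfied.
  (2,2): 1/3 same-type → still unsatisfied.
  (3,1): 1/3 same-type → still unsatisfied.
  (3,3): 1/4 same-type → still unsatisfied.
  (5,4): 0/1 same-type → still unsatisfied.

none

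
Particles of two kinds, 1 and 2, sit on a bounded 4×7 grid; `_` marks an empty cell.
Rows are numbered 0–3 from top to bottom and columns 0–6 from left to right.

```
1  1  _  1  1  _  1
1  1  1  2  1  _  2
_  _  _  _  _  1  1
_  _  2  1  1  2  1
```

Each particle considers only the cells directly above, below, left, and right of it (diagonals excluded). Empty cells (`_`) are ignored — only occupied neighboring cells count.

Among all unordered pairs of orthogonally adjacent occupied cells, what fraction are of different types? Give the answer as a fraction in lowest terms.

9/19

Scan each occupied cell's neighbors to the right and below so each pair is counted once.
From row 0: 2 unlike of 7 pairs (running 2/7).
From row 1: 3 unlike of 5 pairs (running 5/12).
From row 2: 1 unlike of 3 pairs (running 6/15).
From row 3: 3 unlike of 4 pairs (running 9/19).
Total adjacent occupied pairs: 19; unlike-type pairs: 9.
9/19 is already in lowest terms.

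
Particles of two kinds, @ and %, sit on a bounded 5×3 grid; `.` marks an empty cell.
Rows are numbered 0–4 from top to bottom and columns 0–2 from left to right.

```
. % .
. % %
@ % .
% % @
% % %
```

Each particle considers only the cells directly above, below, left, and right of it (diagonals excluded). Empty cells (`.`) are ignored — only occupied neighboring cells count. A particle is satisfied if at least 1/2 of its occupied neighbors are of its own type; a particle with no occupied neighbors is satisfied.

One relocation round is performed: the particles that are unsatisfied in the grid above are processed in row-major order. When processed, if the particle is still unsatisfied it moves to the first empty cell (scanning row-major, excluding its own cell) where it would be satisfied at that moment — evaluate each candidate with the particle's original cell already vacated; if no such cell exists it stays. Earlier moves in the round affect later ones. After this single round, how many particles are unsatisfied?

1

Initially unsatisfied (in order): (2,0), (3,2).
  (2,0): no empty cell satisfies it; stays.
  (3,2) → (1,0).
Resulting grid:
. % .
@ % %
@ % .
% % .
% % %
Unsatisfied now: (2,0).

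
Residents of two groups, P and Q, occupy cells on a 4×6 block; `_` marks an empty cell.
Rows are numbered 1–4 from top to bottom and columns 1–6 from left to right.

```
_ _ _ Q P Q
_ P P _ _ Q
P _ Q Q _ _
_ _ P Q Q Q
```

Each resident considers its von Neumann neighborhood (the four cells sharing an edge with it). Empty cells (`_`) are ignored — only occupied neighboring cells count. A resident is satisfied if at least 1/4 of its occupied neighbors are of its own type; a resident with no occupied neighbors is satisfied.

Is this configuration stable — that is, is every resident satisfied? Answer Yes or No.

(1,4)Q 0/1 unhappy
(1,5)P 0/2 unhappy
(1,6)Q 1/2 ok
(2,2)P 1/1 ok
(2,3)P 1/2 ok
(2,6)Q 1/1 ok
(3,1)P 0/0 ok
(3,3)Q 1/3 ok
(3,4)Q 2/2 ok
(4,3)P 0/2 unhappy
(4,4)Q 2/3 ok
(4,5)Q 2/2 ok
(4,6)Q 1/1 ok
For instance (1,4) has only 0/1 same-type neighbors, below 1/4.

No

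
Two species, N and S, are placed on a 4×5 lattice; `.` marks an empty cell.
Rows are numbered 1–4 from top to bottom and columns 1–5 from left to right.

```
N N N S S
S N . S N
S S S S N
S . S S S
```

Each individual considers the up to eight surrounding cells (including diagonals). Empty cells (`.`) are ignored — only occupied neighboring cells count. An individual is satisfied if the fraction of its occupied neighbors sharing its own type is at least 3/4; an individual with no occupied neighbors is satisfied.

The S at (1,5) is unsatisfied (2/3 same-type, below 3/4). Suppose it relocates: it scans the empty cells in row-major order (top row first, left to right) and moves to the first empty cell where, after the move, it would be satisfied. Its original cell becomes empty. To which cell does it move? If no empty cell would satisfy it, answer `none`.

Vacating (1,5). Empty cells in order:
  (2,3): 5/8 same-type → still unsatisfied.
  (4,2): 5/5 same-type → satisfied — stop here.

(4,2)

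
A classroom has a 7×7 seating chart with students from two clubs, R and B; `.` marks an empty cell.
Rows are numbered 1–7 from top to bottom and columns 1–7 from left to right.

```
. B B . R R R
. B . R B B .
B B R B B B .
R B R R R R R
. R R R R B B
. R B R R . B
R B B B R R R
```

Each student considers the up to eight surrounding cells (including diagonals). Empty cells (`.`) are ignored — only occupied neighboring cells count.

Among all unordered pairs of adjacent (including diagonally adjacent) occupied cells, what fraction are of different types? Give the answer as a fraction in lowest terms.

50/111

Scan each occupied cell's neighbors to the right and below (and the two forward diagonals) so each pair is counted once.
Row 1: B(1,2)–B(1,3)= B(1,2)–B(2,2)= B(1,3)–R(2,4)≠ B(1,3)–B(2,2)= R(1,5)–R(1,6)= R(1,5)–B(2,5)≠ R(1,5)–B(2,6)≠ R(1,5)–R(2,4)= R(1,6)–R(1,7)= R(1,6)–B(2,6)≠ R(1,6)–B(2,5)≠ R(1,7)–B(2,6)≠  → 6/12 unlike.
Row 2: B(2,2)–B(3,2)= B(2,2)–R(3,3)≠ B(2,2)–B(3,1)= R(2,4)–B(2,5)≠ R(2,4)–B(3,4)≠ R(2,4)–B(3,5)≠ R(2,4)–R(3,3)= B(2,5)–B(2,6)= B(2,5)–B(3,5)= B(2,5)–B(3,6)= B(2,5)–B(3,4)= B(2,6)–B(3,6)= B(2,6)–B(3,5)=  → 4/13 unlike.
Row 3: B(3,1)–B(3,2)= B(3,1)–R(4,1)≠ B(3,1)–B(4,2)= B(3,2)–R(3,3)≠ B(3,2)–B(4,2)= B(3,2)–R(4,3)≠ B(3,2)–R(4,1)≠ R(3,3)–B(3,4)≠ R(3,3)–R(4,3)= R(3,3)–R(4,4)= R(3,3)–B(4,2)≠ B(3,4)–B(3,5)= B(3,4)–R(4,4)≠ B(3,4)–R(4,5)≠ B(3,4)–R(4,3)≠ B(3,5)–B(3,6)= B(3,5)–R(4,5)≠ B(3,5)–R(4,6)≠ B(3,5)–R(4,4)≠ B(3,6)–R(4,6)≠ B(3,6)–R(4,7)≠ B(3,6)–R(4,5)≠  → 15/22 unlike.
Row 4: R(4,1)–B(4,2)≠ R(4,1)–R(5,2)= B(4,2)–R(4,3)≠ B(4,2)–R(5,2)≠ B(4,2)–R(5,3)≠ R(4,3)–R(4,4)= R(4,3)–R(5,3)= R(4,3)–R(5,4)= R(4,3)–R(5,2)= R(4,4)–R(4,5)= R(4,4)–R(5,4)= R(4,4)–R(5,5)= R(4,4)–R(5,3)= R(4,5)–R(4,6)= R(4,5)–R(5,5)= R(4,5)–B(5,6)≠ R(4,5)–R(5,4)= R(4,6)–R(4,7)= R(4,6)–B(5,6)≠ R(4,6)–B(5,7)≠ R(4,6)–R(5,5)= R(4,7)–B(5,7)≠ R(4,7)–B(5,6)≠  → 9/23 unlike.
Row 5: R(5,2)–R(5,3)= R(5,2)–R(6,2)= R(5,2)–B(6,3)≠ R(5,3)–R(5,4)= R(5,3)–B(6,3)≠ R(5,3)–R(6,4)= R(5,3)–R(6,2)= R(5,4)–R(5,5)= R(5,4)–R(6,4)= R(5,4)–R(6,5)= R(5,4)–B(6,3)≠ R(5,5)–B(5,6)≠ R(5,5)–R(6,5)= R(5,5)–R(6,4)= B(5,6)–B(5,7)= B(5,6)–B(6,7)= B(5,6)–R(6,5)≠ B(5,7)–B(6,7)=  → 5/18 unlike.
Row 6: R(6,2)–B(6,3)≠ R(6,2)–B(7,2)≠ R(6,2)–B(7,3)≠ R(6,2)–R(7,1)= B(6,3)–R(6,4)≠ B(6,3)–B(7,3)= B(6,3)–B(7,4)= B(6,3)–B(7,2)= R(6,4)–R(6,5)= R(6,4)–B(7,4)≠ R(6,4)–R(7,5)= R(6,4)–B(7,3)≠ R(6,5)–R(7,5)= R(6,5)–R(7,6)= R(6,5)–B(7,4)≠ B(6,7)–R(7,7)≠ B(6,7)–R(7,6)≠  → 9/17 unlike.
Row 7: R(7,1)–B(7,2)≠ B(7,2)–B(7,3)= B(7,3)–B(7,4)= B(7,4)–R(7,5)≠ R(7,5)–R(7,6)= R(7,6)–R(7,7)=  → 2/6 unlike.
Total adjacent occupied pairs: 111; unlike-type pairs: 50.
50/111 is already in lowest terms.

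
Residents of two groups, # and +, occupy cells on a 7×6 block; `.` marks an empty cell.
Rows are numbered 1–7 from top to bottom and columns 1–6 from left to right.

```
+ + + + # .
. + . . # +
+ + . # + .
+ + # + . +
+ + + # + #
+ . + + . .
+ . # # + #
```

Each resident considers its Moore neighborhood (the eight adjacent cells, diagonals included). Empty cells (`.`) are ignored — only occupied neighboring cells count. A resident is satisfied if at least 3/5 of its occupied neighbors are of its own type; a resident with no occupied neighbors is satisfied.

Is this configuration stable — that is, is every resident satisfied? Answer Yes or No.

No

Row 1: (1,1)+ 2/2 ok · (1,2)+ 3/3 ok · (1,3)+ 3/3 ok · (1,4)+ 1/3 unhappy · (1,5)# 1/3 unhappy
Row 2: (2,2)+ 5/5 ok · (2,5)# 2/5 unhappy · (2,6)+ 1/3 unhappy
Row 3: (3,1)+ 4/4 ok · (3,2)+ 4/5 ok · (3,4)# 2/4 unhappy · (3,5)+ 3/5 ok
Row 4: (4,1)+ 5/5 ok · (4,2)+ 6/7 ok · (4,3)# 2/7 unhappy · (4,4)+ 3/6 unhappy · (4,6)+ 2/3 ok
Row 5: (5,1)+ 4/4 ok · (5,2)+ 6/7 ok · (5,3)+ 5/7 ok · (5,4)# 1/6 unhappy · (5,5)+ 3/5 ok · (5,6)# 0/2 unhappy
Row 6: (6,1)+ 3/3 ok · (6,3)+ 3/6 unhappy · (6,4)+ 4/7 unhappy
Row 7: (7,1)+ 1/1 ok · (7,3)# 1/3 unhappy · (7,4)# 1/4 unhappy · (7,5)+ 1/3 unhappy · (7,6)# 0/1 unhappy
For instance (1,4) has only 1/3 same-type neighbors, below 3/5.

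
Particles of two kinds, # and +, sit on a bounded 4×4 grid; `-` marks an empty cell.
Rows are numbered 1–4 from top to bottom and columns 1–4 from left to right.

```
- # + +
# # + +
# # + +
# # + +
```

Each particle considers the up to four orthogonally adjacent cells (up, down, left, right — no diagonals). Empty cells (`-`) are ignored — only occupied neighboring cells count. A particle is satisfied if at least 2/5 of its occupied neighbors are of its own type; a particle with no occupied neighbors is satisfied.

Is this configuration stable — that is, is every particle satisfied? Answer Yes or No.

Yes

(1,2)# 1/2 ✓
(1,3)+ 2/3 ✓
(1,4)+ 2/2 ✓
(2,1)# 2/2 ✓
(2,2)# 3/4 ✓
(2,3)+ 3/4 ✓
(2,4)+ 3/3 ✓
(3,1)# 3/3 ✓
(3,2)# 3/4 ✓
(3,3)+ 3/4 ✓
(3,4)+ 3/3 ✓
(4,1)# 2/2 ✓
(4,2)# 2/3 ✓
(4,3)+ 2/3 ✓
(4,4)+ 2/2 ✓
All meet the threshold, so the configuration is stable.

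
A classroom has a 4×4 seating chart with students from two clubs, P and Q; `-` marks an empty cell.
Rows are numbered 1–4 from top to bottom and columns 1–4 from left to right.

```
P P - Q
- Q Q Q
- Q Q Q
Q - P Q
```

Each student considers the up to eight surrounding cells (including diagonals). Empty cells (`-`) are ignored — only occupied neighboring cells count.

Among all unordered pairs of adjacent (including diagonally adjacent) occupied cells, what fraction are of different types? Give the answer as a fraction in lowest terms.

Scan each occupied cell's neighbors to the right and below (and the two forward diagonals) so each pair is counted once.
From row 1: 3 unlike of 6 pairs (running 3/6).
From row 2: 0 unlike of 9 pairs (running 3/15).
From row 3: 3 unlike of 8 pairs (running 6/23).
From row 4: 1 unlike of 1 pairs (running 7/24).
Total adjacent occupied pairs: 24; unlike-type pairs: 7.
7/24 is already in lowest terms.

7/24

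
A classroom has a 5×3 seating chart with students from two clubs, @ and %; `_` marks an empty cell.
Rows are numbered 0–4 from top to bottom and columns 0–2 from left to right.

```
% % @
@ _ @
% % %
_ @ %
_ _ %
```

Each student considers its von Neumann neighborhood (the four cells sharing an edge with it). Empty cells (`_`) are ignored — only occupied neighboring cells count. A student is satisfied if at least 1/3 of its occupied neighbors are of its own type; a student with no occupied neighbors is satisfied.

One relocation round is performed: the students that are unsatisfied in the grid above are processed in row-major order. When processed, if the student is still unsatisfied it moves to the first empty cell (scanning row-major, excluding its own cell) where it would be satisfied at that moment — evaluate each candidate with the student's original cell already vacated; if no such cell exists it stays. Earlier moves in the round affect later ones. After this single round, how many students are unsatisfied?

Initially unsatisfied (in order): (1,0), (3,1).
  (1,0) → (1,1).
  (3,1) → (1,0).
Resulting grid:
% % @
@ @ @
% % %
_ _ %
_ _ %
All satisfied now.

0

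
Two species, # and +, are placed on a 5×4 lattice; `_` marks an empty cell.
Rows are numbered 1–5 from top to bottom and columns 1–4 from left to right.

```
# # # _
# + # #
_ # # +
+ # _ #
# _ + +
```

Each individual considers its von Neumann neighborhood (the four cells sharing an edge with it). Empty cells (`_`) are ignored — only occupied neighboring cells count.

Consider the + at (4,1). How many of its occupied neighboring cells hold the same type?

0

Occupied neighbors of (4,1): (5,1)=#, (4,2)=#.
Same type (+): 0 of 2.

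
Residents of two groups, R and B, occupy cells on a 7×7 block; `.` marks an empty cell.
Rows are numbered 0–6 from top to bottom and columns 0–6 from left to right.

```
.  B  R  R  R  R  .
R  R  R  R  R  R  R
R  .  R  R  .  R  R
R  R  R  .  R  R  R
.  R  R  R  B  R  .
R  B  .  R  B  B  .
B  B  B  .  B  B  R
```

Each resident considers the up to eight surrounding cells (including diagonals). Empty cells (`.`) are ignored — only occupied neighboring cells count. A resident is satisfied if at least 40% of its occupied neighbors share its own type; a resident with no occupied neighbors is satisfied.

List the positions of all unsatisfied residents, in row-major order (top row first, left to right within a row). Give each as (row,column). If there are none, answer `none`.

Row 0: (0,1)B 0/4 not · (0,2)R 4/5 satisfied · (0,3)R 5/5 satisfied · (0,4)R 5/5 satisfied · (0,5)R 4/4 satisfied
Row 1: (1,0)R 2/3 satisfied · (1,1)R 5/6 satisfied · (1,2)R 6/7 satisfied · (1,3)R 7/7 satisfied · (1,4)R 7/7 satisfied · (1,5)R 6/6 satisfied · (1,6)R 4/4 satisfied
Row 2: (2,0)R 4/4 satisfied · (2,2)R 6/6 satisfied · (2,3)R 6/6 satisfied · (2,5)R 7/7 satisfied · (2,6)R 5/5 satisfied
Row 3: (3,0)R 3/3 satisfied · (3,1)R 6/6 satisfied · (3,2)R 6/6 satisfied · (3,4)R 5/6 satisfied · (3,5)R 5/6 satisfied · (3,6)R 4/4 satisfied
Row 4: (4,1)R 5/6 satisfied · (4,2)R 5/6 satisfied · (4,3)R 4/6 satisfied · (4,4)B 2/7 not · (4,5)R 3/6 satisfied
Row 5: (5,0)R 1/4 not · (5,1)B 3/6 satisfied · (5,3)R 2/6 not · (5,4)B 4/7 satisfied · (5,5)B 4/6 satisfied
Row 6: (6,0)B 2/3 satisfied · (6,1)B 3/4 satisfied · (6,2)B 2/3 satisfied · (6,4)B 3/4 satisfied · (6,5)B 3/4 satisfied · (6,6)R 0/2 not

(0,1), (4,4), (5,0), (5,3), (6,6)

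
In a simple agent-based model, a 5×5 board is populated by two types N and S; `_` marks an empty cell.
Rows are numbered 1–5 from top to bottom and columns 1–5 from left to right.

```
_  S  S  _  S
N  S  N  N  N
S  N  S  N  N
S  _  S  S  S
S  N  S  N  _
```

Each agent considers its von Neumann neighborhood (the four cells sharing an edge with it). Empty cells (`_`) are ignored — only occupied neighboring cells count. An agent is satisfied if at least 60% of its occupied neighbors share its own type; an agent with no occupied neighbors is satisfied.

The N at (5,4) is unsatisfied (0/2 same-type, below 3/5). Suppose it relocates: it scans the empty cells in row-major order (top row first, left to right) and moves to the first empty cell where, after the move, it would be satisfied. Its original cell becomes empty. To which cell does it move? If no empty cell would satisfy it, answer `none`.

Vacating (5,4). Empty cells in order:
  (1,1): 1/2 same-type → still unsatisfied.
  (1,4): 1/3 same-type → still unsatisfied.
  (4,2): 2/4 same-type → still unsatisfied.
  (5,5): 0/1 same-type → still unsatisfied.

none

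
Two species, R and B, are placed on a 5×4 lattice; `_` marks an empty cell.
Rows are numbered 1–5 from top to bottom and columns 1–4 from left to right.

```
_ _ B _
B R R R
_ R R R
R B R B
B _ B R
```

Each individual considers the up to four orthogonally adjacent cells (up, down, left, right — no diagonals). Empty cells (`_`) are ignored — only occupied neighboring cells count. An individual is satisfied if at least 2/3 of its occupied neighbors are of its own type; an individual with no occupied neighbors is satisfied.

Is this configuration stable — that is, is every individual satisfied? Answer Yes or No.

(1,3)B 0/1 unhappy
(2,1)B 0/1 unhappy
(2,2)R 2/3 ok
(2,3)R 3/4 ok
(2,4)R 2/2 ok
(3,2)R 2/3 ok
(3,3)R 4/4 ok
(3,4)R 2/3 ok
(4,1)R 0/2 unhappy
(4,2)B 0/3 unhappy
(4,3)R 1/4 unhappy
(4,4)B 0/3 unhappy
(5,1)B 0/1 unhappy
(5,3)B 0/2 unhappy
(5,4)R 0/2 unhappy
For instance (1,3) has only 0/1 same-type neighbors, below 2/3.

No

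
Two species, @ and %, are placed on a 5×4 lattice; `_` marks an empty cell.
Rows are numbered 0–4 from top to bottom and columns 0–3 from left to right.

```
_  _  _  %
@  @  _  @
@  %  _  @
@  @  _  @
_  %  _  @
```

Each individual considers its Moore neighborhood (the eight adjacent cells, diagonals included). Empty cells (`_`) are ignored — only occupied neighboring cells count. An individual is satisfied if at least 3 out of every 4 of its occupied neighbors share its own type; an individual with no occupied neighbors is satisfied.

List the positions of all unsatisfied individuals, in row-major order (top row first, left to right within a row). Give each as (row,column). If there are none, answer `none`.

(0,3)% 0/1 ✗
(1,0)@ 2/3 ✗
(1,1)@ 2/3 ✗
(1,3)@ 1/2 ✗
(2,0)@ 4/5 ✓
(2,1)% 0/5 ✗
(2,3)@ 2/2 ✓
(3,0)@ 2/4 ✗
(3,1)@ 2/4 ✗
(3,3)@ 2/2 ✓
(4,1)% 0/2 ✗
(4,3)@ 1/1 ✓

(0,3), (1,0), (1,1), (1,3), (2,1), (3,0), (3,1), (4,1)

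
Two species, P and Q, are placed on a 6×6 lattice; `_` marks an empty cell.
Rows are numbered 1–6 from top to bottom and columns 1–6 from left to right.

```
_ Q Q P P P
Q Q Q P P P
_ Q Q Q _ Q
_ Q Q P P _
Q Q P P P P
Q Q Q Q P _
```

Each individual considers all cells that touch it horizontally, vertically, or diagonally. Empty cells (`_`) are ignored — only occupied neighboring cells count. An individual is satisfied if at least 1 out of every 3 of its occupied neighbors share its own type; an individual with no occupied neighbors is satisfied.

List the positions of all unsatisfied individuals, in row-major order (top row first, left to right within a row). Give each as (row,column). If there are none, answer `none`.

(3,6), (5,3), (6,4)

(1,2)Q 4/4 ok
(1,3)Q 3/5 ok
(1,4)P 3/5 ok
(1,5)P 5/5 ok
(1,6)P 3/3 ok
(2,1)Q 3/3 ok
(2,2)Q 6/6 ok
(2,3)Q 6/8 ok
(2,4)P 3/7 ok
(2,5)P 5/7 ok
(2,6)P 3/4 ok
(3,2)Q 6/6 ok
(3,3)Q 6/8 ok
(3,4)Q 3/7 ok
(3,6)Q 0/3 unhappy
(4,2)Q 5/6 ok
(4,3)Q 5/8 ok
(4,4)P 4/7 ok
(4,5)P 4/6 ok
(5,1)Q 4/4 ok
(5,2)Q 6/7 ok
(5,3)P 2/8 unhappy
(5,4)P 5/8 ok
(5,5)P 5/6 ok
(5,6)P 3/3 ok
(6,1)Q 3/3 ok
(6,2)Q 4/5 ok
(6,3)Q 3/5 ok
(6,4)Q 1/5 unhappy
(6,5)P 3/4 ok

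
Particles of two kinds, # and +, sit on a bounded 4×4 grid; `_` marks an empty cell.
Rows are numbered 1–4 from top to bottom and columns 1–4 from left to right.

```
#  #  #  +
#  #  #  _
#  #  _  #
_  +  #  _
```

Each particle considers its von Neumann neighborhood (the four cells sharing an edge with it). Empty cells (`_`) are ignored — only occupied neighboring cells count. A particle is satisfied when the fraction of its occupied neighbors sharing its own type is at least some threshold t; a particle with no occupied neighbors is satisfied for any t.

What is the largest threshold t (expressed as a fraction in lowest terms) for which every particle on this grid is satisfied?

0/1

(1,1)# 2/2
(1,2)# 3/3
(1,3)# 2/3
(1,4)+ 0/1
(2,1)# 3/3
(2,2)# 4/4
(2,3)# 2/2
(3,1)# 2/2
(3,2)# 2/3
(3,4)# — no occupied neighbors
(4,2)+ 0/2
(4,3)# 0/1
The smallest same-type fraction is 0/1 at (1,4), which reduces to 0/1. Any threshold above that leaves this particle unsatisfied.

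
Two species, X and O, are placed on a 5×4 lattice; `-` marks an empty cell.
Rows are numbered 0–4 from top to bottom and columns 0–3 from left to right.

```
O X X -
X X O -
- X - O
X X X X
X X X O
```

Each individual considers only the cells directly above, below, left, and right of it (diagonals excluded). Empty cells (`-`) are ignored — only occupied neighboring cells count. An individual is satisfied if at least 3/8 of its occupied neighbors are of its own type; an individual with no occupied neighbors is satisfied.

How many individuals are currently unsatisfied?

Row 0: (0,0)O 0/2 not · (0,1)X 2/3 satisfied · (0,2)X 1/2 satisfied
Row 1: (1,0)X 1/2 satisfied · (1,1)X 3/4 satisfied · (1,2)O 0/2 not
Row 2: (2,1)X 2/2 satisfied · (2,3)O 0/1 not
Row 3: (3,0)X 2/2 satisfied · (3,1)X 4/4 satisfied · (3,2)X 3/3 satisfied · (3,3)X 1/3 not
Row 4: (4,0)X 2/2 satisfied · (4,1)X 3/3 satisfied · (4,2)X 2/3 satisfied · (4,3)O 0/2 not
Unsatisfied: (0,0), (1,2), (2,3), (3,3), (4,3) — 5 in total.

5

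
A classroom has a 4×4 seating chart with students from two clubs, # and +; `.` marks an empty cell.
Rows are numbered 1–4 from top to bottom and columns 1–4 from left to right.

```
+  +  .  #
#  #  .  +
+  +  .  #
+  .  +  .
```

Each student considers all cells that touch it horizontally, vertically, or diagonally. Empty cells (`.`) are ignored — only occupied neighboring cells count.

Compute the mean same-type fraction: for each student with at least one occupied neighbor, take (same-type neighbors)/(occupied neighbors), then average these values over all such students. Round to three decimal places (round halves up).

(1,1)+ 1/3
(1,2)+ 1/3
(1,4)# 0/1
(2,1)# 1/5
(2,2)# 1/5
(2,4)+ 0/2
(3,1)+ 2/4
(3,2)+ 3/5
(3,4)# 0/2
(4,1)+ 2/2
(4,3)+ 1/2
Sum over 11 students: 1/3 + 1/3 + 0/1 + 1/5 + 1/5 + 0/2 + 2/4 + 3/5 + 0/2 + 2/2 + 1/2 = 11/3; mean = 11/3 ÷ 11 = 1/3 = 0.333333… → 0.333.

0.333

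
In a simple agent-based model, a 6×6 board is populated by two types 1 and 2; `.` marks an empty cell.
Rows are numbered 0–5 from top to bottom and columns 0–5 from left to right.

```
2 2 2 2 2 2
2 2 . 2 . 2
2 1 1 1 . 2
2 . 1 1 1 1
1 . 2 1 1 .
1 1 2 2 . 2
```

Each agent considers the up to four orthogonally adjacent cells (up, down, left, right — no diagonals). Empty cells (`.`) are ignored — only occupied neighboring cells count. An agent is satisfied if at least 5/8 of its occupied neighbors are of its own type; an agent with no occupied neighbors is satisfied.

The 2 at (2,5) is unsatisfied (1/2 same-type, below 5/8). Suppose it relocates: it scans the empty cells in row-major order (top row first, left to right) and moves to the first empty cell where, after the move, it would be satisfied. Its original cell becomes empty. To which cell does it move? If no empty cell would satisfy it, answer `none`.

Vacating (2,5). Empty cells in order:
  (1,2): 3/4 same-type → satisfied — stop here.

(1,2)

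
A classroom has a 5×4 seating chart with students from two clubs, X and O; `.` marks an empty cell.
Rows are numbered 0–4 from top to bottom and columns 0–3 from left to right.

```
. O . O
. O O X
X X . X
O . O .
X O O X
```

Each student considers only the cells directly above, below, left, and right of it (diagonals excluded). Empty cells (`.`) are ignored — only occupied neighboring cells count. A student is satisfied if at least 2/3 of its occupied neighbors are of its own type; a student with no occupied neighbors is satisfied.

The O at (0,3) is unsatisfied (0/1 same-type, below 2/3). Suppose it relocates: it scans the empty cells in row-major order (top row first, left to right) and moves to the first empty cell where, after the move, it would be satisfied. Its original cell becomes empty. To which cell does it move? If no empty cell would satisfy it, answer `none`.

(0,0)

Vacating (0,3). Empty cells in order:
  (0,0): 1/1 same-type → satisfied — stop here.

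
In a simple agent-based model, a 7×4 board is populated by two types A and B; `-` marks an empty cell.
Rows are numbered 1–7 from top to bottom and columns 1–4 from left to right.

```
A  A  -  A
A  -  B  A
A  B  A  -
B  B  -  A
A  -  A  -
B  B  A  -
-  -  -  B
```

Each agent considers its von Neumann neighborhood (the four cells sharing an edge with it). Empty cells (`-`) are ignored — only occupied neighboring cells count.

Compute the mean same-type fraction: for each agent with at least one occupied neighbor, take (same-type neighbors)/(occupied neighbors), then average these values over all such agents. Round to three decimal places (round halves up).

(1,1)A 2/2
(1,2)A 1/1
(1,4)A 1/1
(2,1)A 2/2
(2,3)B 0/2
(2,4)A 1/2
(3,1)A 1/3
(3,2)B 1/3
(3,3)A 0/2
(4,1)B 1/3
(4,2)B 2/2
(4,4)A — no occupied neighbors
(5,1)A 0/2
(5,3)A 1/1
(6,1)B 1/2
(6,2)B 1/2
(6,3)A 1/2
(7,4)B — no occupied neighbors
Sum over 16 agents: 2/2 + 1/1 + 1/1 + 2/2 + 0/2 + 1/2 + 1/3 + 1/3 + 0/2 + 1/3 + 2/2 + 0/2 + 1/1 + 1/2 + 1/2 + 1/2 = 9; mean = 9 ÷ 16 = 9/16 = 0.5625 → 0.563.

0.563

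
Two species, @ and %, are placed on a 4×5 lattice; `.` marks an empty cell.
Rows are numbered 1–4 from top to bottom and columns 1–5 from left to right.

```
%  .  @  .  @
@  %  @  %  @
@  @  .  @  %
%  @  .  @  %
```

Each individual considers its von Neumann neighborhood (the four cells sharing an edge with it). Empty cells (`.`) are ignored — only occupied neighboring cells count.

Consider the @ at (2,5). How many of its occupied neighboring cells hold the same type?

1

Occupied neighbors of (2,5): (1,5)=@, (3,5)=%, (2,4)=%.
Same type (@): 1 of 3.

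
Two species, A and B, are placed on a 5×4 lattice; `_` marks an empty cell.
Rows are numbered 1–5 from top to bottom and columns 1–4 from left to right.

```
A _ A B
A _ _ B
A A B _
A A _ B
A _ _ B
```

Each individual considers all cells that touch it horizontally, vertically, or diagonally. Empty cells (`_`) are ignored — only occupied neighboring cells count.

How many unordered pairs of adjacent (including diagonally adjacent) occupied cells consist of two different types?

4

Scan each occupied cell's neighbors to the right and below (and the two forward diagonals) so each pair is counted once.
Row 1: A(1,1)–A(2,1)= A(1,3)–B(1,4)≠ A(1,3)–B(2,4)≠ B(1,4)–B(2,4)=  → 2/4 unlike.
Row 2: A(2,1)–A(3,1)= A(2,1)–A(3,2)= B(2,4)–B(3,3)=  → 0/3 unlike.
Row 3: A(3,1)–A(3,2)= A(3,1)–A(4,1)= A(3,1)–A(4,2)= A(3,2)–B(3,3)≠ A(3,2)–A(4,2)= A(3,2)–A(4,1)= B(3,3)–B(4,4)= B(3,3)–A(4,2)≠  → 2/8 unlike.
Row 4: A(4,1)–A(4,2)= A(4,1)–A(5,1)= A(4,2)–A(5,1)= B(4,4)–B(5,4)=  → 0/4 unlike.
Total adjacent occupied pairs: 19; unlike-type pairs: 4.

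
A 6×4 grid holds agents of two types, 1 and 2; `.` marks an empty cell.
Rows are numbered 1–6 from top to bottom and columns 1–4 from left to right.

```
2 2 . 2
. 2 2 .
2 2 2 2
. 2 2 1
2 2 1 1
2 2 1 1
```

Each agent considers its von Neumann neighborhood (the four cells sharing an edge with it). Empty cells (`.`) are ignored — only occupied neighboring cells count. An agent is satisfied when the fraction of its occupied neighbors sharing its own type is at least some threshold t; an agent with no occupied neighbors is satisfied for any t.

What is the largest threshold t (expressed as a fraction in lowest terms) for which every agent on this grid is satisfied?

1/3

Row 1: (1,1)2 1/1 · (1,2)2 2/2 · (1,4)2 — no occupied neighbors
Row 2: (2,2)2 3/3 · (2,3)2 2/2
Row 3: (3,1)2 1/1 · (3,2)2 4/4 · (3,3)2 4/4 · (3,4)2 1/2
Row 4: (4,2)2 3/3 · (4,3)2 2/4 · (4,4)1 1/3
Row 5: (5,1)2 2/2 · (5,2)2 3/4 · (5,3)1 2/4 · (5,4)1 3/3
Row 6: (6,1)2 2/2 · (6,2)2 2/3 · (6,3)1 2/3 · (6,4)1 2/2
The smallest same-type fraction is 1/3 at (4,4), which reduces to 1/3. Any threshold above that leaves this agent unsatisfied.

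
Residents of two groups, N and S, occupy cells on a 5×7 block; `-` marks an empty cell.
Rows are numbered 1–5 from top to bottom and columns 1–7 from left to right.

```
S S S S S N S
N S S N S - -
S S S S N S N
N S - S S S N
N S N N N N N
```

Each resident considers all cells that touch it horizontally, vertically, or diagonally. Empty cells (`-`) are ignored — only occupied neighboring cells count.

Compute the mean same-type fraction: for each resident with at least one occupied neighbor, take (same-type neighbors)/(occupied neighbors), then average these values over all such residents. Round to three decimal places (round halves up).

Row 1: (1,1)S 2/3 · (1,2)S 4/5 · (1,3)S 4/5 · (1,4)S 4/5 · (1,5)S 2/4 · (1,6)N 0/3 · (1,7)S 0/1
Row 2: (2,1)N 0/5 · (2,2)S 7/8 · (2,3)S 7/8 · (2,4)N 1/8 · (2,5)S 4/7
Row 3: (3,1)S 3/5 · (3,2)S 5/7 · (3,3)S 6/7 · (3,4)S 5/7 · (3,5)N 1/7 · (3,6)S 3/6 · (3,7)N 1/3
Row 4: (4,1)N 1/5 · (4,2)S 4/7 · (4,4)S 3/7 · (4,5)S 4/8 · (4,6)S 2/8 · (4,7)N 3/5
Row 5: (5,1)N 1/3 · (5,2)S 1/4 · (5,3)N 1/4 · (5,4)N 2/4 · (5,5)N 2/5 · (5,6)N 3/5 · (5,7)N 2/3
Sum over 32 residents: 2/3 + 4/5 + 4/5 + 4/5 + 2/4 + 0/3 + 0/1 + 0/5 + 7/8 + 7/8 + 1/8 + 4/7 + 3/5 + 5/7 + 6/7 + 5/7 + 1/7 + 3/6 + 1/3 + 1/5 + 4/7 + 3/7 + 4/8 + 2/8 + 3/5 + 1/3 + 1/4 + 1/4 + 2/4 + 2/5 + 3/5 + 2/3 = 617/40; mean = 617/40 ÷ 32 = 617/1280 = 0.482031… → 0.482.

0.482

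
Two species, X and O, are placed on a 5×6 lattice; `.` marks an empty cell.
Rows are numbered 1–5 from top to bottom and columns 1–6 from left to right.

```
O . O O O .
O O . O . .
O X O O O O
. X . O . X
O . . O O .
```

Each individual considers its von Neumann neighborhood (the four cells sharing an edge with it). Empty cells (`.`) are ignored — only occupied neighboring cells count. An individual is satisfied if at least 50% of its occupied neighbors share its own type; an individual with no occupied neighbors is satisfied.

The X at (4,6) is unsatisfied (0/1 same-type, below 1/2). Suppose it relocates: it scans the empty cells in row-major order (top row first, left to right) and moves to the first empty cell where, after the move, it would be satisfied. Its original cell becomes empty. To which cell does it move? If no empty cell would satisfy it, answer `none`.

(5,2)

Vacating (4,6). Empty cells in order:
  (1,2): 0/3 same-type → still unsatisfied.
  (1,6): 0/1 same-type → still unsatisfied.
  (2,3): 0/4 same-type → still unsatisfied.
  (2,5): 0/3 same-type → still unsatisfied.
  (2,6): 0/1 same-type → still unsatisfied.
  (4,1): 1/3 same-type → still unsatisfied.
  (4,3): 1/3 same-type → still unsatisfied.
  (4,5): 0/3 same-type → still unsatisfied.
  (5,2): 1/2 same-type → satisfied — stop here.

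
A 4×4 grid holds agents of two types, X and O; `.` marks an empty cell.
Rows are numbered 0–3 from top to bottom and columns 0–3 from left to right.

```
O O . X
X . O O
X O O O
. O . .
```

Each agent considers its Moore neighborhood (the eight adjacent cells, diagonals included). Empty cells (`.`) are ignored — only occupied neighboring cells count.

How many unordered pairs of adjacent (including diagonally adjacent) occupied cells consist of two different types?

7

Scan each occupied cell's neighbors to the right and below (and the two forward diagonals) so each pair is counted once.
Row 0: O(0,0)–O(0,1)= O(0,0)–X(1,0)≠ O(0,1)–O(1,2)= O(0,1)–X(1,0)≠ X(0,3)–O(1,3)≠ X(0,3)–O(1,2)≠  → 4/6 unlike.
Row 1: X(1,0)–X(2,0)= X(1,0)–O(2,1)≠ O(1,2)–O(1,3)= O(1,2)–O(2,2)= O(1,2)–O(2,3)= O(1,2)–O(2,1)= O(1,3)–O(2,3)= O(1,3)–O(2,2)=  → 1/8 unlike.
Row 2: X(2,0)–O(2,1)≠ X(2,0)–O(3,1)≠ O(2,1)–O(2,2)= O(2,1)–O(3,1)= O(2,2)–O(2,3)= O(2,2)–O(3,1)=  → 2/6 unlike.
Total adjacent occupied pairs: 20; unlike-type pairs: 7.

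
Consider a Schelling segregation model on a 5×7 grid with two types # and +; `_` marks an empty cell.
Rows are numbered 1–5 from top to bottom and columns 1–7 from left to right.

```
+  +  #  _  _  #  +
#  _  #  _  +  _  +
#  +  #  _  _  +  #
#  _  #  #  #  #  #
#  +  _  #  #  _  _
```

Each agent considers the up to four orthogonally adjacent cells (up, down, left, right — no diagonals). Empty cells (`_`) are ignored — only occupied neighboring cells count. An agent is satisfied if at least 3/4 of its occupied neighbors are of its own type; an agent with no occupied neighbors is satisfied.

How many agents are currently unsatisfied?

(1,1)+ 1/2 ✗
(1,2)+ 1/2 ✗
(1,3)# 1/2 ✗
(1,6)# 0/1 ✗
(1,7)+ 1/2 ✗
(2,1)# 1/2 ✗
(2,3)# 2/2 ✓
(2,5)+ 0/0 ✓
(2,7)+ 1/2 ✗
(3,1)# 2/3 ✗
(3,2)+ 0/2 ✗
(3,3)# 2/3 ✗
(3,6)+ 0/2 ✗
(3,7)# 1/3 ✗
(4,1)# 2/2 ✓
(4,3)# 2/2 ✓
(4,4)# 3/3 ✓
(4,5)# 3/3 ✓
(4,6)# 2/3 ✗
(4,7)# 2/2 ✓
(5,1)# 1/2 ✗
(5,2)+ 0/1 ✗
(5,4)# 2/2 ✓
(5,5)# 2/2 ✓
Unsatisfied: (1,1), (1,2), (1,3), (1,6), (1,7), (2,1), (2,7), (3,1), (3,2), (3,3), (3,6), (3,7), (4,6), (5,1), (5,2) — 15 in total.

15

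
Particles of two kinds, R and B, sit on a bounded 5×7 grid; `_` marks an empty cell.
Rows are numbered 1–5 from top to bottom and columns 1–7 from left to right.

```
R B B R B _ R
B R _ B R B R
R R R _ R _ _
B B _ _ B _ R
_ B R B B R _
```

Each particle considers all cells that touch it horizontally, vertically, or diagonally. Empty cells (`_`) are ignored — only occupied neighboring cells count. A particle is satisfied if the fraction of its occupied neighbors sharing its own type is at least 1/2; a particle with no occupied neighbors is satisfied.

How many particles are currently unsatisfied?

11

Row 1: (1,1)R 1/3 unhappy · (1,2)B 2/4 ok · (1,3)B 2/4 ok · (1,4)R 1/4 unhappy · (1,5)B 2/4 ok · (1,7)R 1/2 ok
Row 2: (2,1)B 1/5 unhappy · (2,2)R 4/7 ok · (2,4)B 2/6 unhappy · (2,5)R 2/5 unhappy · (2,6)B 1/5 unhappy · (2,7)R 1/2 ok
Row 3: (3,1)R 2/5 unhappy · (3,2)R 3/6 ok · (3,3)R 2/4 ok · (3,5)R 1/4 unhappy
Row 4: (4,1)B 2/4 ok · (4,2)B 2/6 unhappy · (4,5)B 2/4 ok · (4,7)R 1/1 ok
Row 5: (5,2)B 2/3 ok · (5,3)R 0/3 unhappy · (5,4)B 2/3 ok · (5,5)B 2/3 ok · (5,6)R 1/3 unhappy
Unsatisfied: (1,1), (1,4), (2,1), (2,4), (2,5), (2,6), (3,1), (3,5), (4,2), (5,3), (5,6) — 11 in total.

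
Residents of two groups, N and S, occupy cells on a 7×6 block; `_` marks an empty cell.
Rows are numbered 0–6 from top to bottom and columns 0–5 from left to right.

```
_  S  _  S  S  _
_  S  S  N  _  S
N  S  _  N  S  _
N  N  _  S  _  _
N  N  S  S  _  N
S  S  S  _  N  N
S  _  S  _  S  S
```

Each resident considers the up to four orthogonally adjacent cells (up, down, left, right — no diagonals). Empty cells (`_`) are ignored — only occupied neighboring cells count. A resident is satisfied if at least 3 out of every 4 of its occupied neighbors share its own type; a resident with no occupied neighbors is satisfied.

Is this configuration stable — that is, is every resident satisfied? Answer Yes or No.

No

Row 0: (0,1)S 1/1 ok · (0,3)S 1/2 unhappy · (0,4)S 1/1 ok
Row 1: (1,1)S 3/3 ok · (1,2)S 1/2 unhappy · (1,3)N 1/3 unhappy · (1,5)S 0/0 ok
Row 2: (2,0)N 1/2 unhappy · (2,1)S 1/3 unhappy · (2,3)N 1/3 unhappy · (2,4)S 0/1 unhappy
Row 3: (3,0)N 3/3 ok · (3,1)N 2/3 unhappy · (3,3)S 1/2 unhappy
Row 4: (4,0)N 2/3 unhappy · (4,1)N 2/4 unhappy · (4,2)S 2/3 unhappy · (4,3)S 2/2 ok · (4,5)N 1/1 ok
Row 5: (5,0)S 2/3 unhappy · (5,1)S 2/3 unhappy · (5,2)S 3/3 ok · (5,4)N 1/2 unhappy · (5,5)N 2/3 unhappy
Row 6: (6,0)S 1/1 ok · (6,2)S 1/1 ok · (6,4)S 1/2 unhappy · (6,5)S 1/2 unhappy
For instance (0,3) has only 1/2 same-type neighbors, below 3/4.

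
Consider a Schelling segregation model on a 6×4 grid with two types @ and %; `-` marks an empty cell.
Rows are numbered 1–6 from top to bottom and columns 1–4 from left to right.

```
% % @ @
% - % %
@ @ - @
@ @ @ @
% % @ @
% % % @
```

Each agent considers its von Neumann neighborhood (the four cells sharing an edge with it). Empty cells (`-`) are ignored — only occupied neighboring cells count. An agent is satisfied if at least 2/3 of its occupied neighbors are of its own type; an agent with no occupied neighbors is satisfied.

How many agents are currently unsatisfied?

11

Row 1: (1,1)% 2/2 ✓ · (1,2)% 1/2 ✗ · (1,3)@ 1/3 ✗ · (1,4)@ 1/2 ✗
Row 2: (2,1)% 1/2 ✗ · (2,3)% 1/2 ✗ · (2,4)% 1/3 ✗
Row 3: (3,1)@ 2/3 ✓ · (3,2)@ 2/2 ✓ · (3,4)@ 1/2 ✗
Row 4: (4,1)@ 2/3 ✓ · (4,2)@ 3/4 ✓ · (4,3)@ 3/3 ✓ · (4,4)@ 3/3 ✓
Row 5: (5,1)% 2/3 ✓ · (5,2)% 2/4 ✗ · (5,3)@ 2/4 ✗ · (5,4)@ 3/3 ✓
Row 6: (6,1)% 2/2 ✓ · (6,2)% 3/3 ✓ · (6,3)% 1/3 ✗ · (6,4)@ 1/2 ✗
Unsatisfied: (1,2), (1,3), (1,4), (2,1), (2,3), (2,4), (3,4), (5,2), (5,3), (6,3), (6,4) — 11 in total.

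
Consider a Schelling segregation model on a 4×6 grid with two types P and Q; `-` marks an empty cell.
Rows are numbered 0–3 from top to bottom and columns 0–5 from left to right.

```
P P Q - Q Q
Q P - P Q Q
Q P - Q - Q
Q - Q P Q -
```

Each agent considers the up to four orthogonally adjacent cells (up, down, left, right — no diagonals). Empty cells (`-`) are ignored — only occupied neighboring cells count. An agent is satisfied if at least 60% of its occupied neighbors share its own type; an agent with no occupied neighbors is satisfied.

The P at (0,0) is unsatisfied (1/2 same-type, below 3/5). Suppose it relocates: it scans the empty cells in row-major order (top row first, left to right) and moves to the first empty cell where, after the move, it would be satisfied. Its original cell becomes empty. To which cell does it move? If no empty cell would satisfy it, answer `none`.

Vacating (0,0). Empty cells in order:
  (0,3): 1/3 same-type → still unsatisfied.
  (1,2): 2/3 same-type → satisfied — stop here.

(1,2)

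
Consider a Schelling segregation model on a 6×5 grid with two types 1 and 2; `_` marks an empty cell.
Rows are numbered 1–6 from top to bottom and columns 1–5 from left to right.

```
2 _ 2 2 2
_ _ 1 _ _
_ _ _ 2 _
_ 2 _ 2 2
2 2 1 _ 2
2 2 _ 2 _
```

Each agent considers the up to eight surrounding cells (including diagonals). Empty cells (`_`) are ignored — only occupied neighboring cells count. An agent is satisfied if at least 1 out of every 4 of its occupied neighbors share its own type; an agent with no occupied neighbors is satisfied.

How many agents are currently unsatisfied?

(1,1)2 0/0 satisfied
(1,3)2 1/2 satisfied
(1,4)2 2/3 satisfied
(1,5)2 1/1 satisfied
(2,3)1 0/3 not
(3,4)2 2/3 satisfied
(4,2)2 2/3 satisfied
(4,4)2 3/4 satisfied
(4,5)2 3/3 satisfied
(5,1)2 4/4 satisfied
(5,2)2 4/5 satisfied
(5,3)1 0/5 not
(5,5)2 3/3 satisfied
(6,1)2 3/3 satisfied
(6,2)2 3/4 satisfied
(6,4)2 1/2 satisfied
Unsatisfied: (2,3), (5,3) — 2 in total.

2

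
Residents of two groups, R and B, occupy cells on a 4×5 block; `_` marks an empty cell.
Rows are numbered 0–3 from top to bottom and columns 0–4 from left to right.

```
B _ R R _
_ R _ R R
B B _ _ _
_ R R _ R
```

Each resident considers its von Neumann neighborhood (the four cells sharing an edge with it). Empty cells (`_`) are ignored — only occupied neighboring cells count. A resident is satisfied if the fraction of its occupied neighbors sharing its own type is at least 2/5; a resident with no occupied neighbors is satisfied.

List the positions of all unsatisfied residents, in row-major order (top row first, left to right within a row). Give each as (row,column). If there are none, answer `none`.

(0,0)B 0/0 ok
(0,2)R 1/1 ok
(0,3)R 2/2 ok
(1,1)R 0/1 unhappy
(1,3)R 2/2 ok
(1,4)R 1/1 ok
(2,0)B 1/1 ok
(2,1)B 1/3 unhappy
(3,1)R 1/2 ok
(3,2)R 1/1 ok
(3,4)R 0/0 ok

(1,1), (2,1)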